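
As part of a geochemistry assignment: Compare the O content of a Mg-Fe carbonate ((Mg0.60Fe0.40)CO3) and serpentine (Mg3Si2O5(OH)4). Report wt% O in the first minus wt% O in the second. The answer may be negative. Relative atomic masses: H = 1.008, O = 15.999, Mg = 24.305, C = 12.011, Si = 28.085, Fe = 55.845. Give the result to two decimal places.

-2.44 percentage points

O in (Mg0.60Fe0.40)CO3: molar mass 96.929 g/mol; 3×15.999 = 47.997 g → 49.52 wt%.
O in Mg3Si2O5(OH)4: molar mass 277.108 g/mol; 9×15.999 = 143.991 g → 51.96 wt%.
Difference = 49.52 − 51.96 = -2.44 percentage points.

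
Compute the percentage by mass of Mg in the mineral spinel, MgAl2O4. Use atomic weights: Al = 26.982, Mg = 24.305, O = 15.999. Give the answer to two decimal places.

17.08 wt%

Molar mass of MgAl2O4: 1·24.305 + 2·26.982 + 4·15.999 = 142.265 g/mol.
Mass of Mg per formula unit: 1 × 24.305 = 24.305 g.
Weight fraction Mg = 24.305 / 142.265 = 0.1708.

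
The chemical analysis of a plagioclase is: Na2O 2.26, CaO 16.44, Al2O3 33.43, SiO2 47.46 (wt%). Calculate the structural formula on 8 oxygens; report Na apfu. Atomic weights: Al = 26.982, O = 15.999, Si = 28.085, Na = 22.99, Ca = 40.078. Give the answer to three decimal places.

Na2O: 2.26/61.979 = 0.03646 mol → 0.07292 mol Na, 0.03646 mol O.
CaO: 16.44/56.077 = 0.29317 mol → 0.29317 mol Ca, 0.29317 mol O.
Al2O3: 33.43/101.961 = 0.32787 mol → 0.65574 mol Al, 0.98361 mol O.
SiO2: 47.46/60.083 = 0.78991 mol → 0.78991 mol Si, 1.57982 mol O.
Total oxygen = 2.89306 mol. Normalization factor = 8/2.89306 = 2.76524.
Na per 8 O = 0.07292 × 2.76524 = 0.202.

0.202 Na apfu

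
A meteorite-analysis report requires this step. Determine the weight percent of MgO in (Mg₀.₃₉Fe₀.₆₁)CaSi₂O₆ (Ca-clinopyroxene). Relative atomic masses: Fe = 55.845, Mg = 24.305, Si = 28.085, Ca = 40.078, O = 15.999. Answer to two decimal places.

M((Mg₀.₃₉Fe₀.₆₁)CaSi₂O₆) = 235.786 g/mol; M(MgO) = 40.304 g/mol.
Moles MgO per formula unit = 0.39 Mg ÷ 1 = 0.3900.
MgO fraction = (0.3900 × 40.304) / 235.786 = 15.719/235.786 = 0.0667.

6.67 wt%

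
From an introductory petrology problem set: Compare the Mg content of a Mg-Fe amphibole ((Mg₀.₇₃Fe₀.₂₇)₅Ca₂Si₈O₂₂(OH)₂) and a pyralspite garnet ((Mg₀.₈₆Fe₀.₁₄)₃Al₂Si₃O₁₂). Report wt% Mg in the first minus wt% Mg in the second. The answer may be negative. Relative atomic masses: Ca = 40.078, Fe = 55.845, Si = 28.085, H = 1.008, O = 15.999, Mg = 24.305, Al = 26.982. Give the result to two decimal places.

Mg in (Mg₀.₇₃Fe₀.₂₇)₅Ca₂Si₈O₂₂(OH)₂: molar mass 854.932 g/mol; 3.65×24.305 = 88.713 g → 10.38 wt%.
Mg in (Mg₀.₈₆Fe₀.₁₄)₃Al₂Si₃O₁₂: molar mass 416.369 g/mol; 2.58×24.305 = 62.707 g → 15.06 wt%.
Difference = 10.38 − 15.06 = -4.68 percentage points.

-4.68 percentage points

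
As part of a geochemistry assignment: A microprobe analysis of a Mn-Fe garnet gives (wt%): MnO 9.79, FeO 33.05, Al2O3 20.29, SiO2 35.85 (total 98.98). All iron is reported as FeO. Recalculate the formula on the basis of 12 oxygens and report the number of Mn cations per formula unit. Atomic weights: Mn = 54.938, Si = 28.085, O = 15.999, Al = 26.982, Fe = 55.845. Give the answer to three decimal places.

0.693 Mn apfu

MnO (M=70.937): mol = 0.13801; Mn = 0.13801, O = 0.13801.
FeO (M=71.844): mol = 0.46002; Fe = 0.46002, O = 0.46002.
Al2O3 (M=101.961): mol = 0.19900; Al = 0.39800, O = 0.59700.
SiO2 (M=60.083): mol = 0.59667; Si = 0.59667, O = 1.19334.
ΣO = 2.38837; factor = 12/ΣO = 5.02435.
Mn apfu = 0.13801 × 5.02435 = 0.693.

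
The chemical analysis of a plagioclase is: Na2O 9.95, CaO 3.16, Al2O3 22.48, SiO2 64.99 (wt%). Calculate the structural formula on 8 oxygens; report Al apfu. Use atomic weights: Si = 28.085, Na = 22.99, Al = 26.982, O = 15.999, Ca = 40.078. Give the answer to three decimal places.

1.160 Al apfu

Na2O (M=61.979): mol = 0.16054; Na = 0.32108, O = 0.16054.
CaO (M=56.077): mol = 0.05635; Ca = 0.05635, O = 0.05635.
Al2O3 (M=101.961): mol = 0.22048; Al = 0.44096, O = 0.66144.
SiO2 (M=60.083): mol = 1.08167; Si = 1.08167, O = 2.16334.
ΣO = 3.04167; factor = 8/ΣO = 2.63013.
Al apfu = 0.44096 × 2.63013 = 1.160.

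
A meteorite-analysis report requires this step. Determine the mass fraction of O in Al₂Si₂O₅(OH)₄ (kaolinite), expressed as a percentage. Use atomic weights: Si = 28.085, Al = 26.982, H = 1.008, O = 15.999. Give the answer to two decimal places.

M(Al₂Si₂O₅(OH)₄) = 258.157 g/mol.
O contributes 9 × 15.999 = 143.991 g per mole.
143.991/258.157 = 0.5578 → 55.78%.

55.78 mass %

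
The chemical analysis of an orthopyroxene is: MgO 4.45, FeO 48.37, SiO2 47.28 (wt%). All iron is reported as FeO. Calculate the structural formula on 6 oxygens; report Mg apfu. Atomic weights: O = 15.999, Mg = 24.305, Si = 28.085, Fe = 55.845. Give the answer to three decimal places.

0.281 Mg apfu

4.45 wt% MgO ÷ 40.304 g/mol = 0.11041 mol, giving 0.11041 Mg and 0.11041 O.
48.37 wt% FeO ÷ 71.844 g/mol = 0.67326 mol, giving 0.67326 Fe and 0.67326 O.
47.28 wt% SiO2 ÷ 60.083 g/mol = 0.78691 mol, giving 0.78691 Si and 1.57382 O.
Oxygen sums to 2.35749; scaling by 6/2.35749 = 2.54508 puts the formula on 6 O.
Mg: 0.11041 × 2.54508 = 0.281 atoms per formula unit.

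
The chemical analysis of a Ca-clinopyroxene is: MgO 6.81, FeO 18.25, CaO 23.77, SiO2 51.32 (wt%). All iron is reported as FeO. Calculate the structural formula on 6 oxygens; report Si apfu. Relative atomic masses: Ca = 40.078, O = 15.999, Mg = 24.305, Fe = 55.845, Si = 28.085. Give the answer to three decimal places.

2.006 Si apfu

MgO (M=40.304): mol = 0.16897; Mg = 0.16897, O = 0.16897.
FeO (M=71.844): mol = 0.25402; Fe = 0.25402, O = 0.25402.
CaO (M=56.077): mol = 0.42388; Ca = 0.42388, O = 0.42388.
SiO2 (M=60.083): mol = 0.85415; Si = 0.85415, O = 1.70830.
ΣO = 2.55517; factor = 6/ΣO = 2.34818.
Si apfu = 0.85415 × 2.34818 = 2.006.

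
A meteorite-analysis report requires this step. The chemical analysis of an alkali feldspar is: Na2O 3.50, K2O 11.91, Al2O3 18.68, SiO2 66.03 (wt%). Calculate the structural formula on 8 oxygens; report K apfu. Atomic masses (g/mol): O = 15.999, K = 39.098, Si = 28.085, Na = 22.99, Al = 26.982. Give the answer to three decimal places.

0.690 K apfu

Na2O (M=61.979): mol = 0.05647; Na = 0.11294, O = 0.05647.
K2O (M=94.195): mol = 0.12644; K = 0.25288, O = 0.12644.
Al2O3 (M=101.961): mol = 0.18321; Al = 0.36642, O = 0.54963.
SiO2 (M=60.083): mol = 1.09898; Si = 1.09898, O = 2.19796.
ΣO = 2.93050; factor = 8/ΣO = 2.72991.
K apfu = 0.25288 × 2.72991 = 0.690.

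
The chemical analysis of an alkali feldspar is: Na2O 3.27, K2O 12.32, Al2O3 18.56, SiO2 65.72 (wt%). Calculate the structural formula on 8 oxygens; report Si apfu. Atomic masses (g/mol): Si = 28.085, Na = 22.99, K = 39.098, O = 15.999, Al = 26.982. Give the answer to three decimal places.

Na2O: 3.27/61.979 = 0.05276 mol → 0.10552 mol Na, 0.05276 mol O.
K2O: 12.32/94.195 = 0.13079 mol → 0.26158 mol K, 0.13079 mol O.
Al2O3: 18.56/101.961 = 0.18203 mol → 0.36406 mol Al, 0.54609 mol O.
SiO2: 65.72/60.083 = 1.09382 mol → 1.09382 mol Si, 2.18764 mol O.
Total oxygen = 2.91728 mol. Normalization factor = 8/2.91728 = 2.74228.
Si per 8 O = 1.09382 × 2.74228 = 3.000.

3.000 Si apfu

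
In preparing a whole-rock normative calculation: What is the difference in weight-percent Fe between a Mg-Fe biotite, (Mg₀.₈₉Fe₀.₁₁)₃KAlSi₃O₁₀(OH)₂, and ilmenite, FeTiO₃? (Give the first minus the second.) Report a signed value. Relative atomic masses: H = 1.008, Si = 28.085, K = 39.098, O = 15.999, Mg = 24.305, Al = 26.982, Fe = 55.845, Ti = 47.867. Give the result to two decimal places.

Fe in (Mg₀.₈₉Fe₀.₁₁)₃KAlSi₃O₁₀(OH)₂: molar mass 427.662 g/mol; 0.33×55.845 = 18.429 g → 4.31 wt%.
Fe in FeTiO₃: molar mass 151.709 g/mol; 1×55.845 = 55.845 g → 36.81 wt%.
Difference = 4.31 − 36.81 = -32.50 percentage points.

-32.50 percentage points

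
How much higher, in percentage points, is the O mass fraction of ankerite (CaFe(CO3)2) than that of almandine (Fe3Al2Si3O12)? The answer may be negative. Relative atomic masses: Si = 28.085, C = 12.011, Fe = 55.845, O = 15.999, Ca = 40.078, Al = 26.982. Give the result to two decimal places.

M(CaFe(CO3)2) = 215.939 g/mol, so wt% O = 95.994/215.939 × 100 = 44.45%.
M(Fe3Al2Si3O12) = 497.742 g/mol, so wt% O = 191.988/497.742 × 100 = 38.57%.
44.45 − 38.57 = 5.88 pp.

5.88 percentage points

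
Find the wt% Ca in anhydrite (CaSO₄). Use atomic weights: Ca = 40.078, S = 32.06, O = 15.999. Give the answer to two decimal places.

29.44 weight percent

Formula mass = 1·40.078 + 1·32.06 + 4·15.999 = 136.134 g/mol, of which 40.078 g is Ca.
So Ca makes up 40.078/136.134 = 0.2944 of the mass, i.e. 29.44%.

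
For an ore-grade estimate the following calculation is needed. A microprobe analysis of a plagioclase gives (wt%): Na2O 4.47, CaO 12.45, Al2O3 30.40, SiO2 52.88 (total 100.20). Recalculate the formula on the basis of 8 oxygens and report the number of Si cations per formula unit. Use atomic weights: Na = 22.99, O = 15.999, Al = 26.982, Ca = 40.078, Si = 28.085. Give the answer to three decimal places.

2.388 Si apfu

Na2O: 4.47/61.979 = 0.07212 mol → 0.14424 mol Na, 0.07212 mol O.
CaO: 12.45/56.077 = 0.22202 mol → 0.22202 mol Ca, 0.22202 mol O.
Al2O3: 30.40/101.961 = 0.29815 mol → 0.59630 mol Al, 0.89445 mol O.
SiO2: 52.88/60.083 = 0.88012 mol → 0.88012 mol Si, 1.76024 mol O.
Total oxygen = 2.94883 mol. Normalization factor = 8/2.94883 = 2.71294.
Si per 8 O = 0.88012 × 2.71294 = 2.388.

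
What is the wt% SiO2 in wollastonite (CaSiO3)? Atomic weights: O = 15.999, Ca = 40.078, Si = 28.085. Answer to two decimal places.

M(CaSiO3) = 116.160 g/mol; M(SiO2) = 60.083 g/mol.
Moles SiO2 per formula unit = 1 Si ÷ 1 = 1.0000.
SiO2 fraction = (1.0000 × 60.083) / 116.160 = 60.083/116.160 = 0.5172.

51.72 wt%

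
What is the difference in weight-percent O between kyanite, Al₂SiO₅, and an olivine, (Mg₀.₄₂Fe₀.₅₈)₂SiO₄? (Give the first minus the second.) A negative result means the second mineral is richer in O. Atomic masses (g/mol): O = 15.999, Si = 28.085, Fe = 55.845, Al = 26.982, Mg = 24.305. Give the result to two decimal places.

13.27 percentage points

M(Al₂SiO₅) = 162.044 g/mol, so wt% O = 79.995/162.044 × 100 = 49.37%.
M((Mg₀.₄₂Fe₀.₅₈)₂SiO₄) = 177.277 g/mol, so wt% O = 63.996/177.277 × 100 = 36.10%.
49.37 − 36.10 = 13.27 pp.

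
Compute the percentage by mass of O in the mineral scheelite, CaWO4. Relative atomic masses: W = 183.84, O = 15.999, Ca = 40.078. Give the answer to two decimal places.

22.23 wt%

M(CaWO4) = 287.914 g/mol.
O contributes 4 × 15.999 = 63.996 g per mole.
63.996/287.914 = 0.2223 → 22.23%.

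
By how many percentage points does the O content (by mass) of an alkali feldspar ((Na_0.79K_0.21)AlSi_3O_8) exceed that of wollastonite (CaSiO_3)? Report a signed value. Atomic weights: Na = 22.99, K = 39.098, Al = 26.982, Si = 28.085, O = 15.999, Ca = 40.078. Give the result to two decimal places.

6.87 percentage points

M((Na_0.79K_0.21)AlSi_3O_8) = 265.602 g/mol, so wt% O = 127.992/265.602 × 100 = 48.19%.
M(CaSiO_3) = 116.160 g/mol, so wt% O = 47.997/116.160 × 100 = 41.32%.
48.19 − 41.32 = 6.87 pp.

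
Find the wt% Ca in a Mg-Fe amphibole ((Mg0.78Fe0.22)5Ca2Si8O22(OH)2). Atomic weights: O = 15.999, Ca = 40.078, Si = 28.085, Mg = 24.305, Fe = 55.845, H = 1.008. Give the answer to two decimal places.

9.46 wt%

Formula mass = 3.90·24.305 + 1.10·55.845 + 2·40.078 + 8·28.085 + 24·15.999 + 2·1.008 = 847.047 g/mol, of which 80.156 g is Ca.
So Ca makes up 80.156/847.047 = 0.0946 of the mass, i.e. 9.46%.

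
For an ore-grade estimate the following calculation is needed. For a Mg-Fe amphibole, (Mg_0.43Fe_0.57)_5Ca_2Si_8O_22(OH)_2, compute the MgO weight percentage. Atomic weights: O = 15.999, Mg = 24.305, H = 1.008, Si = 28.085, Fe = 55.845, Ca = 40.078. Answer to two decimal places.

Formula mass = 902.242 g/mol.
2.15 Mg → 2.1500 mol MgO per formula unit; M(MgO) = 40.304, so MgO mass = 86.654 g.
86.654/902.242 × 100 = 9.60 wt%.

9.60 wt%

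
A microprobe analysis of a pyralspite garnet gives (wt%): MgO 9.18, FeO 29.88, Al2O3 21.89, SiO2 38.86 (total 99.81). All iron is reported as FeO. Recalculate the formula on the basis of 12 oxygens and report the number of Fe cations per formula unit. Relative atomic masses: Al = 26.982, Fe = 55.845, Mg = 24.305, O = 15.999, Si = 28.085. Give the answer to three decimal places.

MgO (M=40.304): mol = 0.22777; Mg = 0.22777, O = 0.22777.
FeO (M=71.844): mol = 0.41590; Fe = 0.41590, O = 0.41590.
Al2O3 (M=101.961): mol = 0.21469; Al = 0.42938, O = 0.64407.
SiO2 (M=60.083): mol = 0.64677; Si = 0.64677, O = 1.29354.
ΣO = 2.58128; factor = 12/ΣO = 4.64886.
Fe apfu = 0.41590 × 4.64886 = 1.933.

1.933 Fe apfu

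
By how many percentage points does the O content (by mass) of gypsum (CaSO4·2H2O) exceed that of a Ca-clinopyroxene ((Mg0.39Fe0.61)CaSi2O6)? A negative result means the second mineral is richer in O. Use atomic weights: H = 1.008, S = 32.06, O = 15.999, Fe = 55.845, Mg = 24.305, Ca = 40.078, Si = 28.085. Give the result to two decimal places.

15.05 percentage points

First mineral: 95.994 g O in 172.164 g formula = 55.76 wt% O.
Second mineral: 95.994 g O in 235.786 g formula = 40.71 wt% O.
55.76% − 40.71% gives a difference of 15.05 percentage points.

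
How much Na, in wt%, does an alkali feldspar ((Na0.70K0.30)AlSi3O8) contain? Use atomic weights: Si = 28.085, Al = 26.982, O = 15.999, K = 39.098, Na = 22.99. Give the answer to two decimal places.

Formula mass = 0.70·22.99 + 0.30·39.098 + 1·26.982 + 3·28.085 + 8·15.999 = 267.051 g/mol, of which 16.093 g is Na.
So Na makes up 16.093/267.051 = 0.0603 of the mass, i.e. 6.03%.

6.03 wt%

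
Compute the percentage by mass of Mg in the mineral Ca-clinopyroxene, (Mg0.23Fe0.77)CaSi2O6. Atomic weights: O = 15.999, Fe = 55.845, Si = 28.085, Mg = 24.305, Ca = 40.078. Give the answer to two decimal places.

M((Mg0.23Fe0.77)CaSi2O6) = 240.833 g/mol.
Mg contributes 0.23 × 24.305 = 5.590 g per mole.
5.590/240.833 = 0.0232 → 2.32%.

2.32 mass %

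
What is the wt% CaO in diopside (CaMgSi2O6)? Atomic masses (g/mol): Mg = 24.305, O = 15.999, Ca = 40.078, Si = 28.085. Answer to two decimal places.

25.90 wt%

Formula mass = 216.547 g/mol.
1 Ca → 1.0000 mol CaO per formula unit; M(CaO) = 56.077, so CaO mass = 56.077 g.
56.077/216.547 × 100 = 25.90 wt%.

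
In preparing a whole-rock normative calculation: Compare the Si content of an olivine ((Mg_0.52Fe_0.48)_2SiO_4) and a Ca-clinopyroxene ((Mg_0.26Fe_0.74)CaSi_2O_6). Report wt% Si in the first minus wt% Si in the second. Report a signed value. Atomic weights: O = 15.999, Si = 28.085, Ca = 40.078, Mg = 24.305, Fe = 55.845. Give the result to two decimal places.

-6.99 percentage points

Si in (Mg_0.52Fe_0.48)_2SiO_4: molar mass 170.969 g/mol; 1×28.085 = 28.085 g → 16.43 wt%.
Si in (Mg_0.26Fe_0.74)CaSi_2O_6: molar mass 239.887 g/mol; 2×28.085 = 56.170 g → 23.42 wt%.
Difference = 16.43 − 23.42 = -6.99 percentage points.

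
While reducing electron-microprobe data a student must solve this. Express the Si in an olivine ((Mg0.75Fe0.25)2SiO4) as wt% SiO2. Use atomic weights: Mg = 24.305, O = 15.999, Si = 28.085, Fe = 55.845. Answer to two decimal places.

38.40 wt%

Molar mass of (Mg0.75Fe0.25)2SiO4 = 1.50·24.305 + 0.50·55.845 + 1·28.085 + 4·15.999 = 156.461 g/mol.
Each formula unit contains 1 Si, equivalent to 1/1 = 1.0000 mol SiO2.
M(SiO2) = 1×28.085 + 2×15.999 = 60.083 g/mol.
Mass of SiO2 per formula unit = 1.0000 × 60.083 = 60.083 g.
SiO2 wt% = 60.083 / 156.461 × 100 = 38.40%.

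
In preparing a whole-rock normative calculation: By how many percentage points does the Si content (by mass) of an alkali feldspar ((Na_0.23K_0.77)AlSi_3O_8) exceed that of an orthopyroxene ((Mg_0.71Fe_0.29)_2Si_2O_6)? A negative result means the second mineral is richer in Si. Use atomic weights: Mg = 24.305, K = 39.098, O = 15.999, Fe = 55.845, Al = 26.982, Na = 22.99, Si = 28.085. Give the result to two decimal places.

5.04 percentage points

M((Na_0.23K_0.77)AlSi_3O_8) = 274.622 g/mol, so wt% Si = 84.255/274.622 × 100 = 30.68%.
M((Mg_0.71Fe_0.29)_2Si_2O_6) = 219.067 g/mol, so wt% Si = 56.170/219.067 × 100 = 25.64%.
30.68 − 25.64 = 5.04 pp.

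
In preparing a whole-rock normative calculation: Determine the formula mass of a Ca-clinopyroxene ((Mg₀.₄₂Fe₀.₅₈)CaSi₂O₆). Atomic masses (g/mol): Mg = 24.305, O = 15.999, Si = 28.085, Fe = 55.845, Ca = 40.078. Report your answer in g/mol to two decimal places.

234.84 g/mol

The formula mass is the sum 0.42(24.305) + 0.58(55.845) + 1(40.078) + 2(28.085) + 6(15.999).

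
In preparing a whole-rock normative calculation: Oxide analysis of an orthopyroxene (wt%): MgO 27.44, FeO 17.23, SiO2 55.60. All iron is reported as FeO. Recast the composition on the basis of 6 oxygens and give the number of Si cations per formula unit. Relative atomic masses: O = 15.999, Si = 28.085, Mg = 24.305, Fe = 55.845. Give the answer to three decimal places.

MgO (M=40.304): mol = 0.68083; Mg = 0.68083, O = 0.68083.
FeO (M=71.844): mol = 0.23983; Fe = 0.23983, O = 0.23983.
SiO2 (M=60.083): mol = 0.92539; Si = 0.92539, O = 1.85078.
ΣO = 2.77144; factor = 6/ΣO = 2.16494.
Si apfu = 0.92539 × 2.16494 = 2.003.

2.003 Si apfu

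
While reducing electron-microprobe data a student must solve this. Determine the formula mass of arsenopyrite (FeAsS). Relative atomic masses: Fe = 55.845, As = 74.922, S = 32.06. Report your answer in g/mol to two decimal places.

M = 1×55.845 + 1×74.922 + 1×32.06

162.83 g/mol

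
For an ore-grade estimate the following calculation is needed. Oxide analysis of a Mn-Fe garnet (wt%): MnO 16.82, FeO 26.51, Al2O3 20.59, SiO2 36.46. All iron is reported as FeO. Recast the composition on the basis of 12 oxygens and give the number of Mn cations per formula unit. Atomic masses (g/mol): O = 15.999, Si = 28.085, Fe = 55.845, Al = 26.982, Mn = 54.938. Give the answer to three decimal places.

MnO (M=70.937): mol = 0.23711; Mn = 0.23711, O = 0.23711.
FeO (M=71.844): mol = 0.36899; Fe = 0.36899, O = 0.36899.
Al2O3 (M=101.961): mol = 0.20194; Al = 0.40388, O = 0.60582.
SiO2 (M=60.083): mol = 0.60683; Si = 0.60683, O = 1.21366.
ΣO = 2.42558; factor = 12/ΣO = 4.94727.
Mn apfu = 0.23711 × 4.94727 = 1.173.

1.173 Mn apfu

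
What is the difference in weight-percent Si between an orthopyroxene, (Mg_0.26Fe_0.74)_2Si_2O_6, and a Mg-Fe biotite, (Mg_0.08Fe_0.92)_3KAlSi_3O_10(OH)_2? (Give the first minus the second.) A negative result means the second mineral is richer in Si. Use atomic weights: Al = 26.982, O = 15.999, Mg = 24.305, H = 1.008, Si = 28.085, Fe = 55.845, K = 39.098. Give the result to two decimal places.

5.99 percentage points

First mineral: 56.170 g Si in 247.453 g formula = 22.70 wt% Si.
Second mineral: 84.255 g Si in 504.304 g formula = 16.71 wt% Si.
22.70% − 16.71% gives a difference of 5.99 percentage points.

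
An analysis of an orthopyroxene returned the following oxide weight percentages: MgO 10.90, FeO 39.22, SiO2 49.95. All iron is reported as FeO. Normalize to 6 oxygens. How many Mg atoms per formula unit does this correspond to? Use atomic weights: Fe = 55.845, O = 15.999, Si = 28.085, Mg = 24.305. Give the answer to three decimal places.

MgO (M=40.304): mol = 0.27044; Mg = 0.27044, O = 0.27044.
FeO (M=71.844): mol = 0.54591; Fe = 0.54591, O = 0.54591.
SiO2 (M=60.083): mol = 0.83135; Si = 0.83135, O = 1.66270.
ΣO = 2.47905; factor = 6/ΣO = 2.42028.
Mg apfu = 0.27044 × 2.42028 = 0.655.

0.655 Mg apfu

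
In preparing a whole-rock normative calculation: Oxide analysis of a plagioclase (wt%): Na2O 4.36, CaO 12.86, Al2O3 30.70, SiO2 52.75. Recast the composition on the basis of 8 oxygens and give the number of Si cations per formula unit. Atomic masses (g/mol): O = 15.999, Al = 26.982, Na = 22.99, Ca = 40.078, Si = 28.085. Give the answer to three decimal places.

Na2O: 4.36/61.979 = 0.07035 mol → 0.14070 mol Na, 0.07035 mol O.
CaO: 12.86/56.077 = 0.22933 mol → 0.22933 mol Ca, 0.22933 mol O.
Al2O3: 30.70/101.961 = 0.30110 mol → 0.60220 mol Al, 0.90330 mol O.
SiO2: 52.75/60.083 = 0.87795 mol → 0.87795 mol Si, 1.75590 mol O.
Total oxygen = 2.95888 mol. Normalization factor = 8/2.95888 = 2.70373.
Si per 8 O = 0.87795 × 2.70373 = 2.374.

2.374 Si apfu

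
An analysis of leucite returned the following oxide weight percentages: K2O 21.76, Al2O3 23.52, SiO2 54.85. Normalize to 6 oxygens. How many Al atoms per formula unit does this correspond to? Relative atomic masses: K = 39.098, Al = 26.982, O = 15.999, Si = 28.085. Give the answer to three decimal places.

1.007 Al apfu

K2O (M=94.195): mol = 0.23101; K = 0.46202, O = 0.23101.
Al2O3 (M=101.961): mol = 0.23068; Al = 0.46136, O = 0.69204.
SiO2 (M=60.083): mol = 0.91290; Si = 0.91290, O = 1.82580.
ΣO = 2.74885; factor = 6/ΣO = 2.18273.
Al apfu = 0.46136 × 2.18273 = 1.007.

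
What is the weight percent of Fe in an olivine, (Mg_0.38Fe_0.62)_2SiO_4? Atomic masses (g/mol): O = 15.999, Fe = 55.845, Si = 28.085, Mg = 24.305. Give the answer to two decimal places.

38.51 mass %

Molar mass of (Mg_0.38Fe_0.62)_2SiO_4: 0.76*24.305 + 1.24*55.845 + 1*28.085 + 4*15.999 = 179.801 g/mol.
Mass of Fe per formula unit: 1.24 × 55.845 = 69.248 g.
Weight fraction Fe = 69.248 / 179.801 = 0.3851.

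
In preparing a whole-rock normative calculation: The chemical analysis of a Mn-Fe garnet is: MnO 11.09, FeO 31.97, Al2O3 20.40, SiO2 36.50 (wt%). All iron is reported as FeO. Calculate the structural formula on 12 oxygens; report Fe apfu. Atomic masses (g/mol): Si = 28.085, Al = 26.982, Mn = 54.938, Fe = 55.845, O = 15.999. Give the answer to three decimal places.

2.210 Fe apfu

11.09 wt% MnO ÷ 70.937 g/mol = 0.15634 mol, giving 0.15634 Mn and 0.15634 O.
31.97 wt% FeO ÷ 71.844 g/mol = 0.44499 mol, giving 0.44499 Fe and 0.44499 O.
20.40 wt% Al2O3 ÷ 101.961 g/mol = 0.20008 mol, giving 0.40016 Al and 0.60024 O.
36.50 wt% SiO2 ÷ 60.083 g/mol = 0.60749 mol, giving 0.60749 Si and 1.21498 O.
Oxygen sums to 2.41655; scaling by 12/2.41655 = 4.96576 puts the formula on 12 O.
Fe: 0.44499 × 4.96576 = 2.210 atoms per formula unit.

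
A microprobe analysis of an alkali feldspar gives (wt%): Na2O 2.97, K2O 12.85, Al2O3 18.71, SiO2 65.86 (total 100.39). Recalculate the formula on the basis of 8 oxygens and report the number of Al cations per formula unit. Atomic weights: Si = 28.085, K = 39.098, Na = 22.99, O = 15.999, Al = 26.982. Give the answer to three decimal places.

Na2O (M=61.979): mol = 0.04792; Na = 0.09584, O = 0.04792.
K2O (M=94.195): mol = 0.13642; K = 0.27284, O = 0.13642.
Al2O3 (M=101.961): mol = 0.18350; Al = 0.36700, O = 0.55050.
SiO2 (M=60.083): mol = 1.09615; Si = 1.09615, O = 2.19230.
ΣO = 2.92714; factor = 8/ΣO = 2.73304.
Al apfu = 0.36700 × 2.73304 = 1.003.

1.003 Al apfu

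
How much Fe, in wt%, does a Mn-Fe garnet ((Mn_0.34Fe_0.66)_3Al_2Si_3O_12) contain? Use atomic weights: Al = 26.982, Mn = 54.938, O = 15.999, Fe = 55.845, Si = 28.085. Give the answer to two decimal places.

22.26 wt%

M((Mn_0.34Fe_0.66)_3Al_2Si_3O_12) = 496.817 g/mol.
Fe contributes 1.98 × 55.845 = 110.573 g per mole.
110.573/496.817 = 0.2226 → 22.26%.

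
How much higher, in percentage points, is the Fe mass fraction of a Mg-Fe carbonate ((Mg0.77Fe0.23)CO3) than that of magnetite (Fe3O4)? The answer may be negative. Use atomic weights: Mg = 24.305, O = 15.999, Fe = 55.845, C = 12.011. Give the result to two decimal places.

M((Mg0.77Fe0.23)CO3) = 91.567 g/mol, so wt% Fe = 12.844/91.567 × 100 = 14.03%.
M(Fe3O4) = 231.531 g/mol, so wt% Fe = 167.535/231.531 × 100 = 72.36%.
14.03 − 72.36 = -58.33 pp.

-58.33 percentage points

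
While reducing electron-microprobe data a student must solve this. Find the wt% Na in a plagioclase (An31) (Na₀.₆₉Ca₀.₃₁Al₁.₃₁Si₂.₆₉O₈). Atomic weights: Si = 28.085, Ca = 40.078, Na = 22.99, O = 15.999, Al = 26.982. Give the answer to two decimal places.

5.94 mass %

Molar mass of Na₀.₆₉Ca₀.₃₁Al₁.₃₁Si₂.₆₉O₈: 0.69*22.99 + 0.31*40.078 + 1.31*26.982 + 2.69*28.085 + 8*15.999 = 267.174 g/mol.
Mass of Na per formula unit: 0.69 × 22.99 = 15.863 g.
Weight fraction Na = 15.863 / 267.174 = 0.0594.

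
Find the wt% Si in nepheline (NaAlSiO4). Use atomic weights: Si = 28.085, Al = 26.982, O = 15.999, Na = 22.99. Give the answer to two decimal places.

19.77 weight percent

M(NaAlSiO4) = 142.053 g/mol.
Si contributes 1 × 28.085 = 28.085 g per mole.
28.085/142.053 = 0.1977 → 19.77%.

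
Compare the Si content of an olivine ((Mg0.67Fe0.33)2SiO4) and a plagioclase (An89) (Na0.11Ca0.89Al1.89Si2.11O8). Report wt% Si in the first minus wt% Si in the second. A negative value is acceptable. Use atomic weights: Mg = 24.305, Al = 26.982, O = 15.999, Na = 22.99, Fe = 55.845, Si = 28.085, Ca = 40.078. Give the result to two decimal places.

Si in (Mg0.67Fe0.33)2SiO4: molar mass 161.507 g/mol; 1×28.085 = 28.085 g → 17.39 wt%.
Si in Na0.11Ca0.89Al1.89Si2.11O8: molar mass 276.446 g/mol; 2.11×28.085 = 59.259 g → 21.44 wt%.
Difference = 17.39 − 21.44 = -4.05 percentage points.

-4.05 percentage points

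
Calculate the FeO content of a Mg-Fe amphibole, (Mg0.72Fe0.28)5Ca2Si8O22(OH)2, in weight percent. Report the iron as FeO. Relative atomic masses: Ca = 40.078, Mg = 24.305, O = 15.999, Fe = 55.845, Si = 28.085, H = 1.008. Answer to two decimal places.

11.74 wt%

Formula mass = 856.509 g/mol.
1.40 Fe → 1.4000 mol FeO per formula unit; M(FeO) = 71.844, so FeO mass = 100.582 g.
100.582/856.509 × 100 = 11.74 wt%.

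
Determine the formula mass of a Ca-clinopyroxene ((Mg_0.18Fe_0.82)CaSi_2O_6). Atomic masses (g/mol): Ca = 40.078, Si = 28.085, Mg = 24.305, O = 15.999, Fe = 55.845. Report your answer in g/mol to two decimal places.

242.41 g/mol

Mg: 0.18 × 24.305 = 4.3749
Fe: 0.82 × 55.845 = 45.7929
Ca: 1 × 40.078 = 40.0780
Si: 2 × 28.085 = 56.1700
O: 6 × 15.999 = 95.9940
Summing the contributions gives the formula mass.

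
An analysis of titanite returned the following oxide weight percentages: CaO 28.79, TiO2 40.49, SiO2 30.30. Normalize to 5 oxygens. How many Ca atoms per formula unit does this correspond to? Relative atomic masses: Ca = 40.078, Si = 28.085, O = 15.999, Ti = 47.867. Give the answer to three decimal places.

CaO (M=56.077): mol = 0.51340; Ca = 0.51340, O = 0.51340.
TiO2 (M=79.865): mol = 0.50698; Ti = 0.50698, O = 1.01396.
SiO2 (M=60.083): mol = 0.50430; Si = 0.50430, O = 1.00860.
ΣO = 2.53596; factor = 5/ΣO = 1.97164.
Ca apfu = 0.51340 × 1.97164 = 1.012.

1.012 Ca apfu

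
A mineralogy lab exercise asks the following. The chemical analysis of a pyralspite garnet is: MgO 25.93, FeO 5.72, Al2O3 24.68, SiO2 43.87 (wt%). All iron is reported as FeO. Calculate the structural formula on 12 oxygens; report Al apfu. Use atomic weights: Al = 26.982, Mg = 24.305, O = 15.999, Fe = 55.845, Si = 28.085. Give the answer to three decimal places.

1.997 Al apfu

MgO: 25.93/40.304 = 0.64336 mol → 0.64336 mol Mg, 0.64336 mol O.
FeO: 5.72/71.844 = 0.07962 mol → 0.07962 mol Fe, 0.07962 mol O.
Al2O3: 24.68/101.961 = 0.24205 mol → 0.48410 mol Al, 0.72615 mol O.
SiO2: 43.87/60.083 = 0.73016 mol → 0.73016 mol Si, 1.46032 mol O.
Total oxygen = 2.90945 mol. Normalization factor = 12/2.90945 = 4.12449.
Al per 12 O = 0.48410 × 4.12449 = 1.997.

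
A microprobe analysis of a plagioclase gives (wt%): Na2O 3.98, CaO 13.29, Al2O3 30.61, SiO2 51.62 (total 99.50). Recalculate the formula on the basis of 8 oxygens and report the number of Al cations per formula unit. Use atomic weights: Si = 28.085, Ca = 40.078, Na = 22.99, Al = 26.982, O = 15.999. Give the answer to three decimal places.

1.645 Al apfu

3.98 wt% Na2O ÷ 61.979 g/mol = 0.06422 mol, giving 0.12844 Na and 0.06422 O.
13.29 wt% CaO ÷ 56.077 g/mol = 0.23700 mol, giving 0.23700 Ca and 0.23700 O.
30.61 wt% Al2O3 ÷ 101.961 g/mol = 0.30021 mol, giving 0.60042 Al and 0.90063 O.
51.62 wt% SiO2 ÷ 60.083 g/mol = 0.85914 mol, giving 0.85914 Si and 1.71828 O.
Oxygen sums to 2.92013; scaling by 8/2.92013 = 2.73960 puts the formula on 8 O.
Al: 0.60042 × 2.73960 = 1.645 atoms per formula unit.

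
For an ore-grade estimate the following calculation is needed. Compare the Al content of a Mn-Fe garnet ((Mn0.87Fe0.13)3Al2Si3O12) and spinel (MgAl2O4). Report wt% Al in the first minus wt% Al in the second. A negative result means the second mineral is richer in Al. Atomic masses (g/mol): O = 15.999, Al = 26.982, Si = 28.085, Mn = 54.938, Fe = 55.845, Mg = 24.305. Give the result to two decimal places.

First mineral: 53.964 g Al in 495.375 g formula = 10.89 wt% Al.
Second mineral: 53.964 g Al in 142.265 g formula = 37.93 wt% Al.
10.89% − 37.93% gives a difference of -27.04 percentage points.

-27.04 percentage points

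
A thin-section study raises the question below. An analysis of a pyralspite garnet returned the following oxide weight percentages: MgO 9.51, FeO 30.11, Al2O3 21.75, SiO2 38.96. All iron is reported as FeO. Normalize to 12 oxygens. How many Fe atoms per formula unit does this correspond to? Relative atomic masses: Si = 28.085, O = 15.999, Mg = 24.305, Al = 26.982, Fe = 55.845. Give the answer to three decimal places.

MgO: 9.51/40.304 = 0.23596 mol → 0.23596 mol Mg, 0.23596 mol O.
FeO: 30.11/71.844 = 0.41910 mol → 0.41910 mol Fe, 0.41910 mol O.
Al2O3: 21.75/101.961 = 0.21332 mol → 0.42664 mol Al, 0.63996 mol O.
SiO2: 38.96/60.083 = 0.64844 mol → 0.64844 mol Si, 1.29688 mol O.
Total oxygen = 2.59190 mol. Normalization factor = 12/2.59190 = 4.62981.
Fe per 12 O = 0.41910 × 4.62981 = 1.940.

1.940 Fe apfu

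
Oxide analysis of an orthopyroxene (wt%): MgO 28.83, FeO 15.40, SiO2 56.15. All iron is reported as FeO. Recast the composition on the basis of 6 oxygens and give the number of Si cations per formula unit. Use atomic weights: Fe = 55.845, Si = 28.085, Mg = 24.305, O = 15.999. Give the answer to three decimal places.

2.003 Si apfu

28.83 wt% MgO ÷ 40.304 g/mol = 0.71531 mol, giving 0.71531 Mg and 0.71531 O.
15.40 wt% FeO ÷ 71.844 g/mol = 0.21435 mol, giving 0.21435 Fe and 0.21435 O.
56.15 wt% SiO2 ÷ 60.083 g/mol = 0.93454 mol, giving 0.93454 Si and 1.86908 O.
Oxygen sums to 2.79874; scaling by 6/2.79874 = 2.14382 puts the formula on 6 O.
Si: 0.93454 × 2.14382 = 2.003 atoms per formula unit.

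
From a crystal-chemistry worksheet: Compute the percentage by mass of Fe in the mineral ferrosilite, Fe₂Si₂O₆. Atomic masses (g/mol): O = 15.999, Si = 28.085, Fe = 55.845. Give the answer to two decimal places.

42.33 weight percent

Formula mass = 2·55.845 + 2·28.085 + 6·15.999 = 263.854 g/mol, of which 111.690 g is Fe.
So Fe makes up 111.690/263.854 = 0.4233 of the mass, i.e. 42.33%.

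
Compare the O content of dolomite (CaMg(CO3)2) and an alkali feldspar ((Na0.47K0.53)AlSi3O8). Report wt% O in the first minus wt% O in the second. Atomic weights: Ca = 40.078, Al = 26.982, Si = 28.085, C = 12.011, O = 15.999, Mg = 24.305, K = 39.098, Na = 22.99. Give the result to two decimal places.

M(CaMg(CO3)2) = 184.399 g/mol, so wt% O = 95.994/184.399 × 100 = 52.06%.
M((Na0.47K0.53)AlSi3O8) = 270.756 g/mol, so wt% O = 127.992/270.756 × 100 = 47.27%.
52.06 − 47.27 = 4.79 pp.

4.79 percentage points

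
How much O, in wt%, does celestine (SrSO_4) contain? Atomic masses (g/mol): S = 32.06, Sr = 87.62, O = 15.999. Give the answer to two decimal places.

34.84 wt%

M(SrSO_4) = 183.676 g/mol.
O contributes 4 × 15.999 = 63.996 g per mole.
63.996/183.676 = 0.3484 → 34.84%.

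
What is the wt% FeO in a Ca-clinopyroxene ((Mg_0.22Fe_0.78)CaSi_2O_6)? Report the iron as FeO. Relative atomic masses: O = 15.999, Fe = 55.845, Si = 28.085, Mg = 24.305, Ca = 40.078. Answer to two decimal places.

23.24 wt%

Formula mass = 241.148 g/mol.
0.78 Fe → 0.7800 mol FeO per formula unit; M(FeO) = 71.844, so FeO mass = 56.038 g.
56.038/241.148 × 100 = 23.24 wt%.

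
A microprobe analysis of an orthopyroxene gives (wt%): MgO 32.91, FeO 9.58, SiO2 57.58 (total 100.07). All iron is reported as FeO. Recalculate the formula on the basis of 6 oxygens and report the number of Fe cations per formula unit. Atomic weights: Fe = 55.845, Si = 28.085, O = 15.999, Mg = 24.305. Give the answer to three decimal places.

32.91 wt% MgO ÷ 40.304 g/mol = 0.81654 mol, giving 0.81654 Mg and 0.81654 O.
9.58 wt% FeO ÷ 71.844 g/mol = 0.13334 mol, giving 0.13334 Fe and 0.13334 O.
57.58 wt% SiO2 ÷ 60.083 g/mol = 0.95834 mol, giving 0.95834 Si and 1.91668 O.
Oxygen sums to 2.86656; scaling by 6/2.86656 = 2.09310 puts the formula on 6 O.
Fe: 0.13334 × 2.09310 = 0.279 atoms per formula unit.

0.279 Fe apfu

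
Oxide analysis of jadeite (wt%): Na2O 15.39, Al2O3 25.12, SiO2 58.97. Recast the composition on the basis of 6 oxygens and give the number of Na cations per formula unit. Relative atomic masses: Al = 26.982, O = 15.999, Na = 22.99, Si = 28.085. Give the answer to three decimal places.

Na2O (M=61.979): mol = 0.24831; Na = 0.49662, O = 0.24831.
Al2O3 (M=101.961): mol = 0.24637; Al = 0.49274, O = 0.73911.
SiO2 (M=60.083): mol = 0.98148; Si = 0.98148, O = 1.96296.
ΣO = 2.95038; factor = 6/ΣO = 2.03364.
Na apfu = 0.49662 × 2.03364 = 1.010.

1.010 Na apfu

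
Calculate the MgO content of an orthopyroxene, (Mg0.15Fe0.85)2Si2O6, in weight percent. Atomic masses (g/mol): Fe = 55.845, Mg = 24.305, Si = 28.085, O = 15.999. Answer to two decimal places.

Formula mass = 254.392 g/mol.
0.30 Mg → 0.3000 mol MgO per formula unit; M(MgO) = 40.304, so MgO mass = 12.091 g.
12.091/254.392 × 100 = 4.75 wt%.

4.75 wt%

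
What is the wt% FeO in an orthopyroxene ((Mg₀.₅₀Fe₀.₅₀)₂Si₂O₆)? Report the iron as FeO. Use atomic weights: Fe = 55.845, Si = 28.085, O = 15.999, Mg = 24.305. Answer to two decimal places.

30.93 wt%

M((Mg₀.₅₀Fe₀.₅₀)₂Si₂O₆) = 232.314 g/mol; M(FeO) = 71.844 g/mol.
Moles FeO per formula unit = 1 Fe ÷ 1 = 1.0000.
FeO fraction = (1.0000 × 71.844) / 232.314 = 71.844/232.314 = 0.3093.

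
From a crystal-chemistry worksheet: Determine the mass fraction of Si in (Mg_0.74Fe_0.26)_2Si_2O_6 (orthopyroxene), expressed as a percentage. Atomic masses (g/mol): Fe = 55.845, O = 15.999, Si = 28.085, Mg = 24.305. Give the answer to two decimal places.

25.86 wt%

M((Mg_0.74Fe_0.26)_2Si_2O_6) = 217.175 g/mol.
Si contributes 2 × 28.085 = 56.170 g per mole.
56.170/217.175 = 0.2586 → 25.86%.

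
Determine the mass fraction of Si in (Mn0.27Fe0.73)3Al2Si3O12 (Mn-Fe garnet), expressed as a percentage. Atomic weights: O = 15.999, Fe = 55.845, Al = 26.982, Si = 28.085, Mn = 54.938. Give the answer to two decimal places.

Molar mass of (Mn0.27Fe0.73)3Al2Si3O12: 0.81·54.938 + 2.19·55.845 + 2·26.982 + 3·28.085 + 12·15.999 = 497.007 g/mol.
Mass of Si per formula unit: 3 × 28.085 = 84.255 g.
Weight fraction Si = 84.255 / 497.007 = 0.1695.

16.95 weight percent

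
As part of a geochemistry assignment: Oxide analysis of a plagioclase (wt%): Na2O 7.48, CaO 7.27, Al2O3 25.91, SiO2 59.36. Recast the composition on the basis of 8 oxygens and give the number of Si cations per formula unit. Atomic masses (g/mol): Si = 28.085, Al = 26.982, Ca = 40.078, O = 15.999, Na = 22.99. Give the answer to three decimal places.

2.645 Si apfu

Na2O: 7.48/61.979 = 0.12069 mol → 0.24138 mol Na, 0.12069 mol O.
CaO: 7.27/56.077 = 0.12964 mol → 0.12964 mol Ca, 0.12964 mol O.
Al2O3: 25.91/101.961 = 0.25412 mol → 0.50824 mol Al, 0.76236 mol O.
SiO2: 59.36/60.083 = 0.98797 mol → 0.98797 mol Si, 1.97594 mol O.
Total oxygen = 2.98863 mol. Normalization factor = 8/2.98863 = 2.67681.
Si per 8 O = 0.98797 × 2.67681 = 2.645.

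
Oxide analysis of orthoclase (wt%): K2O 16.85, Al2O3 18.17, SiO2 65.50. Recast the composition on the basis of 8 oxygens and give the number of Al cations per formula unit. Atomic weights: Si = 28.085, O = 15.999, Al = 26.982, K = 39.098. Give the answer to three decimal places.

0.985 Al apfu

K2O (M=94.195): mol = 0.17888; K = 0.35776, O = 0.17888.
Al2O3 (M=101.961): mol = 0.17821; Al = 0.35642, O = 0.53463.
SiO2 (M=60.083): mol = 1.09016; Si = 1.09016, O = 2.18032.
ΣO = 2.89383; factor = 8/ΣO = 2.76450.
Al apfu = 0.35642 × 2.76450 = 0.985.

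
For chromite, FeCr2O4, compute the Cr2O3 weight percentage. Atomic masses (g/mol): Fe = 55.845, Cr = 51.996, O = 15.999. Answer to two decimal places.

Formula mass = 223.833 g/mol.
2 Cr → 1.0000 mol Cr2O3 per formula unit; M(Cr2O3) = 151.989, so Cr2O3 mass = 151.989 g.
151.989/223.833 × 100 = 67.90 wt%.

67.90 wt%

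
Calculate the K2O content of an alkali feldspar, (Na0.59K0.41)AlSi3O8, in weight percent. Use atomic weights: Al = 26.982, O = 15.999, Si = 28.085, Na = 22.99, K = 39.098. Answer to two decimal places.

Formula mass = 268.823 g/mol.
0.41 K → 0.2050 mol K2O per formula unit; M(K2O) = 94.195, so K2O mass = 19.310 g.
19.310/268.823 × 100 = 7.18 wt%.

7.18 wt%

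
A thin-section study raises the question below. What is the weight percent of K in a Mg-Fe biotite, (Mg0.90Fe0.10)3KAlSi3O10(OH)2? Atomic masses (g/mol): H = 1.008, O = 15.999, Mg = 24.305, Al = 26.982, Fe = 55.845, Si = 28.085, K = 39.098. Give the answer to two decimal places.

9.16 wt%

Molar mass of (Mg0.90Fe0.10)3KAlSi3O10(OH)2: 2.70×24.305 + 0.30×55.845 + 1×39.098 + 1×26.982 + 3×28.085 + 12×15.999 + 2×1.008 = 426.716 g/mol.
Mass of K per formula unit: 1 × 39.098 = 39.098 g.
Weight fraction K = 39.098 / 426.716 = 0.0916.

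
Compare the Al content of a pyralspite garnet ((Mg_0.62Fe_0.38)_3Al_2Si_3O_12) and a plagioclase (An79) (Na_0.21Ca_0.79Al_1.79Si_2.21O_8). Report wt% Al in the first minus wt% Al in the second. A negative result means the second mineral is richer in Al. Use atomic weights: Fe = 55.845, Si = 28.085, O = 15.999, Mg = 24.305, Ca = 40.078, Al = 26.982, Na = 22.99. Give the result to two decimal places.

-5.28 percentage points

M((Mg_0.62Fe_0.38)_3Al_2Si_3O_12) = 439.078 g/mol, so wt% Al = 53.964/439.078 × 100 = 12.29%.
M(Na_0.21Ca_0.79Al_1.79Si_2.21O_8) = 274.847 g/mol, so wt% Al = 48.298/274.847 × 100 = 17.57%.
12.29 − 17.57 = -5.28 pp.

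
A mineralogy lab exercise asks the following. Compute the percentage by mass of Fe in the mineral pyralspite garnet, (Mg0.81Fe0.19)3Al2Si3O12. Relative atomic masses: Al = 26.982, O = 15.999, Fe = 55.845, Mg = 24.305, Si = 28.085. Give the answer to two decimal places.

7.56 wt%

Molar mass of (Mg0.81Fe0.19)3Al2Si3O12: 2.43·24.305 + 0.57·55.845 + 2·26.982 + 3·28.085 + 12·15.999 = 421.100 g/mol.
Mass of Fe per formula unit: 0.57 × 55.845 = 31.832 g.
Weight fraction Fe = 31.832 / 421.100 = 0.0756.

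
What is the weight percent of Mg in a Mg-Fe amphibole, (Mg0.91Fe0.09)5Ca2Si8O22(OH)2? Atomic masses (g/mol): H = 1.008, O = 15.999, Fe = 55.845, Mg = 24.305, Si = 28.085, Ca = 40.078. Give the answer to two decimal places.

M((Mg0.91Fe0.09)5Ca2Si8O22(OH)2) = 826.546 g/mol.
Mg contributes 4.55 × 24.305 = 110.588 g per mole.
110.588/826.546 = 0.1338 → 13.38%.

13.38 mass %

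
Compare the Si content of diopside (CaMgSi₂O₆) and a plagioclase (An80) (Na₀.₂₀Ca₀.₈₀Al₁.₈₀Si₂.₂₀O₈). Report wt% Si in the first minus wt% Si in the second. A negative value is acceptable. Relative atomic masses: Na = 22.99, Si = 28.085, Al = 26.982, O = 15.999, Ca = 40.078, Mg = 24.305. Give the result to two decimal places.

M(CaMgSi₂O₆) = 216.547 g/mol, so wt% Si = 56.170/216.547 × 100 = 25.94%.
M(Na₀.₂₀Ca₀.₈₀Al₁.₈₀Si₂.₂₀O₈) = 275.007 g/mol, so wt% Si = 61.787/275.007 × 100 = 22.47%.
25.94 − 22.47 = 3.47 pp.

3.47 percentage points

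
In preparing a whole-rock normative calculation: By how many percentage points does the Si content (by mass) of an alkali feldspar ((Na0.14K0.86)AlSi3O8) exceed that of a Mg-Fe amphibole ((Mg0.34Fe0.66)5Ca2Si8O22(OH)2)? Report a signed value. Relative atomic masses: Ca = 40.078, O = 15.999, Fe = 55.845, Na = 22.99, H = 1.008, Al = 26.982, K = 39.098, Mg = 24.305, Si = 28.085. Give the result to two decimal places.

M((Na0.14K0.86)AlSi3O8) = 276.072 g/mol, so wt% Si = 84.255/276.072 × 100 = 30.52%.
M((Mg0.34Fe0.66)5Ca2Si8O22(OH)2) = 916.435 g/mol, so wt% Si = 224.680/916.435 × 100 = 24.52%.
30.52 − 24.52 = 6.00 pp.

6.00 percentage points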